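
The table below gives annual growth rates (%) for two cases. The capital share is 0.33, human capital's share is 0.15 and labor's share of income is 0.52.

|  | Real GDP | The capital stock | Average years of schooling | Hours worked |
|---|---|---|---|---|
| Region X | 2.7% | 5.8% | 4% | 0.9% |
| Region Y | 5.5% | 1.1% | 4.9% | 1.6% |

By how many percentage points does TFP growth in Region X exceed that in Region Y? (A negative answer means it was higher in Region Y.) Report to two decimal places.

-3.85 percentage points

Labor's share = 1 − 0.33 − 0.15 = 0.52.
Region X: TFP = 2.7 − 1.914 − 0.6 − 0.468 = -0.282%.
Region Y: TFP = 5.5 − 0.363 − 0.735 − 0.832 = 3.57%.
Difference = -0.282 − (3.57) = -3.852 pp.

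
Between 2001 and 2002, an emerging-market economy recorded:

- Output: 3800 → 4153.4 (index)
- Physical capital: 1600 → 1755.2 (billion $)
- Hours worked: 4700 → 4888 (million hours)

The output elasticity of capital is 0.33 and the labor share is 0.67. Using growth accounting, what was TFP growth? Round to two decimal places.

Output growth = (4153.4 − 3800) / 3800 = 9.3%.
Physical capital growth = (1755.2 − 1600) / 1600 = 9.7%.
Hours worked growth = (4888 − 4700) / 4700 = 4%.
Labor's share = 1 − 0.33 = 0.67.
Physical capital: 0.33 × 9.7 = 3.201 pp.
Hours worked: 0.67 × 4 = 2.68 pp.
TFP growth = 9.3 − 5.881 = 3.419%.

3.42%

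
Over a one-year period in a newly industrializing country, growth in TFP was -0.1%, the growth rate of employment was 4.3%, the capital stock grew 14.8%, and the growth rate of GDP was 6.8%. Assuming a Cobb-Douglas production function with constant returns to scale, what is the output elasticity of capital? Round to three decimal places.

The output elasticity of capital is 0.248.

gY = gA + α·gK + (1−α)·gL, so gY − gA − gL = α(gK − gL).
6.8 + 0.1 − 4.3 = α × (14.8 − 4.3).
2.6 = 10.5 α, so α = 0.24762.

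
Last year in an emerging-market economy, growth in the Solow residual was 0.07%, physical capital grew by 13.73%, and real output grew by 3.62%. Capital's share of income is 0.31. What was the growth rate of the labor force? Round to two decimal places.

Labor's share = 1 − 0.31 = 0.69.
gY = gA + 0.31×13.73 + 0.69×g.
0.69×g = 3.62 − 0.07 − 4.2563 = -0.7063.
g = -0.7063 / 0.69 = -1.0236%.

-1.02%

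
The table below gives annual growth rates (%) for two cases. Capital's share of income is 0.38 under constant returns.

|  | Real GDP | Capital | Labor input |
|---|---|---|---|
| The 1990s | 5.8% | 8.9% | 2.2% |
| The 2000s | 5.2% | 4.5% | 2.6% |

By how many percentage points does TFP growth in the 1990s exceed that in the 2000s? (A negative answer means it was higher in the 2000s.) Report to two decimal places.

-0.82 percentage points

Labor's share = 1 − 0.38 = 0.62.
The 1990s: TFP = 5.8 − 3.382 − 1.364 = 1.054%.
The 2000s: TFP = 5.2 − 1.71 − 1.612 = 1.878%.
Difference = 1.054 − (1.878) = -0.824 pp.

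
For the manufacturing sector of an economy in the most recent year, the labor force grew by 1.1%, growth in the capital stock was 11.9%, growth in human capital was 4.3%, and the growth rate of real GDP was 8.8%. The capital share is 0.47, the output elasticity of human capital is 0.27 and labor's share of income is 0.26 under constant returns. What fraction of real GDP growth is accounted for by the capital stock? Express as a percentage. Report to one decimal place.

63.6%

The capital stock contributed 0.47 × 11.9 = 5.593 pp.
Share of growth = 5.593 / 8.8 × 100 = 63.557%.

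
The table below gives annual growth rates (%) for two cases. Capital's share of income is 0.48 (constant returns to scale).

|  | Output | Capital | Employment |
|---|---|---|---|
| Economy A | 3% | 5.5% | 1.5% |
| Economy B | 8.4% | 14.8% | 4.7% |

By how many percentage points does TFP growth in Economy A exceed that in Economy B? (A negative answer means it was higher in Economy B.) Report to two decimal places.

Labor's share = 1 − 0.48 = 0.52.
Economy A: TFP = 3 − 2.64 − 0.78 = -0.42%.
Economy B: TFP = 8.4 − 7.104 − 2.444 = -1.148%.
Difference = -0.42 − (-1.148) = 0.728 pp.

0.73 percentage points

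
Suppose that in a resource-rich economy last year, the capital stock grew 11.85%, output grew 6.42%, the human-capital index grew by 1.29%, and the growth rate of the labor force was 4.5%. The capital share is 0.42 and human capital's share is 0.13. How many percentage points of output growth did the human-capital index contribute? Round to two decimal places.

0.17 pp

Contribution = share × growth = 0.13 × 1.29 = 0.1677 pp.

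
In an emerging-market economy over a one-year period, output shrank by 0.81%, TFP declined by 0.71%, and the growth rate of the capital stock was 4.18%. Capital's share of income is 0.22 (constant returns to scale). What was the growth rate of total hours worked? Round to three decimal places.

-1.307%

Labor's share = 1 − 0.22 = 0.78.
gY = gA + 0.22×4.18 + 0.78×g.
0.78×g = -0.81 + 0.71 − 0.9196 = -1.0196.
g = -1.0196 / 0.78 = -1.30718%.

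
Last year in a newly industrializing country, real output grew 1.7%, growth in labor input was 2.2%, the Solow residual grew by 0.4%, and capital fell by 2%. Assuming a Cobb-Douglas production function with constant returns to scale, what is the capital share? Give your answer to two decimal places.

gY = gA + α·gK + (1−α)·gL, so gY − gA − gL = α(gK − gL).
1.7 − 0.4 − 2.2 = α × (-2 − 2.2).
-0.9 = -4.2 α, so α = 0.2143.

The capital share is 0.21.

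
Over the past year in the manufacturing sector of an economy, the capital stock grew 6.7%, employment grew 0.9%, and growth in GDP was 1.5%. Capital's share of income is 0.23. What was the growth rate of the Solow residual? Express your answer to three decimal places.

Labor's share = 1 − 0.23 = 0.77.
The capital stock: 0.23 × 6.7 = 1.541 pp.
Employment: 0.77 × 0.9 = 0.693 pp.
TFP growth = 1.5 − 2.234 = -0.734%.

-0.734%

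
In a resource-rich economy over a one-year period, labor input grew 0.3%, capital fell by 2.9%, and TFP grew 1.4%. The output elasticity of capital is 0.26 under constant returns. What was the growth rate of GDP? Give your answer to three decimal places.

GDP growth was 0.868%.

Labor's share = 1 − 0.26 = 0.74.
Capital: 0.26 × (-2.9) = -0.754 pp.
Labor input: 0.74 × 0.3 = 0.222 pp.
Output growth = 1.4 + (-0.532) = 0.868%.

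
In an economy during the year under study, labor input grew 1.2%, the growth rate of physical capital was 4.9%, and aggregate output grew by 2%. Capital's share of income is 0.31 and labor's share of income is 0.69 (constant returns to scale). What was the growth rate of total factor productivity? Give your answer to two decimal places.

Labor's share = 1 − 0.31 = 0.69.
Physical capital: 0.31 × 4.9 = 1.519 pp.
Labor input: 0.69 × 1.2 = 0.828 pp.
TFP growth = 2 − 2.347 = -0.347%.

-0.35%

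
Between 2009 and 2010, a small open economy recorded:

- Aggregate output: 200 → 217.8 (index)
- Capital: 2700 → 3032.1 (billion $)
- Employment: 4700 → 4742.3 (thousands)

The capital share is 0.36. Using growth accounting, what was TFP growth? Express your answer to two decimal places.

Aggregate output growth = (217.8 − 200) / 200 = 8.9%.
Capital growth = (3032.1 − 2700) / 2700 = 12.3%.
Employment growth = (4742.3 − 4700) / 4700 = 0.9%.
Labor's share = 1 − 0.36 = 0.64.
Capital: 0.36 × 12.3 = 4.428 pp.
Employment: 0.64 × 0.9 = 0.576 pp.
TFP growth = 8.9 − 5.004 = 3.896%.

3.90%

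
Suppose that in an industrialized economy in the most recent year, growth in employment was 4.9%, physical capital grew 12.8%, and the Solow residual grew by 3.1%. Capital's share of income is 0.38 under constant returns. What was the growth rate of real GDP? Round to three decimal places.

11.002%

Labor's share = 1 − 0.38 = 0.62.
Physical capital: 0.38 × 12.8 = 4.864 pp.
Employment: 0.62 × 4.9 = 3.038 pp.
Output growth = 3.1 + 7.902 = 11.002%.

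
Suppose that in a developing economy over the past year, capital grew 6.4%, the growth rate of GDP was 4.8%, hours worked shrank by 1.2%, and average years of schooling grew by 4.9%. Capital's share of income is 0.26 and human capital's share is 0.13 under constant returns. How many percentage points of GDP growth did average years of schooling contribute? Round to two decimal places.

0.64 pp

Contribution = share × growth = 0.13 × 4.9 = 0.637 pp.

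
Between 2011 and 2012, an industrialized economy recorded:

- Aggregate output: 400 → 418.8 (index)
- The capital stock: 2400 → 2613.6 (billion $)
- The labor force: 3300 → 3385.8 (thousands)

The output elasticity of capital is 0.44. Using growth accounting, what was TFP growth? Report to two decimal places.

Aggregate output growth = (418.8 − 400) / 400 = 4.7%.
The capital stock growth = (2613.6 − 2400) / 2400 = 8.9%.
The labor force growth = (3385.8 − 3300) / 3300 = 2.6%.
Labor's share = 1 − 0.44 = 0.56.
The capital stock: 0.44 × 8.9 = 3.916 pp.
The labor force: 0.56 × 2.6 = 1.456 pp.
TFP growth = 4.7 − 5.372 = -0.672%.

-0.67%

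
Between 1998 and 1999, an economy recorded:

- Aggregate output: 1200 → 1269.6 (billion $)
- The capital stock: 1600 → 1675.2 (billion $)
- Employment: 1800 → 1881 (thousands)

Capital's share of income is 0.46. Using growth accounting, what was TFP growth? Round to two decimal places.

Aggregate output growth = (1269.6 − 1200) / 1200 = 5.8%.
The capital stock growth = (1675.2 − 1600) / 1600 = 4.7%.
Employment growth = (1881 − 1800) / 1800 = 4.5%.
Labor's share = 1 − 0.46 = 0.54.
The capital stock: 0.46 × 4.7 = 2.162 pp.
Employment: 0.54 × 4.5 = 2.43 pp.
TFP growth = 5.8 − 4.592 = 1.208%.

TFP grew 1.21%.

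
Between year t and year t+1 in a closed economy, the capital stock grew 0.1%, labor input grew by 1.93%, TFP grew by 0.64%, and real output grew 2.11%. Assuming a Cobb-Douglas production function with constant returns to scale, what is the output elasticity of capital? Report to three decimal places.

α = 0.251

gY = gA + α·gK + (1−α)·gL, so gY − gA − gL = α(gK − gL).
2.11 − 0.64 − 1.93 = α × (0.1 − 1.93).
-0.46 = -1.83 α, so α = 0.25137.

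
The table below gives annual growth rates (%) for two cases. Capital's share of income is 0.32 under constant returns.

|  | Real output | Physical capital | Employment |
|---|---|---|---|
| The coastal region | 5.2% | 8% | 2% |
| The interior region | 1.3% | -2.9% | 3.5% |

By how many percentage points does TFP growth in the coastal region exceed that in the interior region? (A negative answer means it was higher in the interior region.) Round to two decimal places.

Labor's share = 1 − 0.32 = 0.68.
The coastal region: TFP = 5.2 − 2.56 − 1.36 = 1.28%.
The interior region: TFP = 1.3 + 0.928 − 2.38 = -0.152%.
Difference = 1.28 − (-0.152) = 1.432 pp.

1.43 percentage points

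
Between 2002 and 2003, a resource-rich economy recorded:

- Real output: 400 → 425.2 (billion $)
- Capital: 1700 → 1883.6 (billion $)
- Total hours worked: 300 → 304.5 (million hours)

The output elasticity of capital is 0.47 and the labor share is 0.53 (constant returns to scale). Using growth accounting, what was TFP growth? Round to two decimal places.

Real output growth = (425.2 − 400) / 400 = 6.3%.
Capital growth = (1883.6 − 1700) / 1700 = 10.8%.
Total hours worked growth = (304.5 − 300) / 300 = 1.5%.
Labor's share = 1 − 0.47 = 0.53.
Capital: 0.47 × 10.8 = 5.076 pp.
Total hours worked: 0.53 × 1.5 = 0.795 pp.
TFP growth = 6.3 − 5.871 = 0.429%.

0.43%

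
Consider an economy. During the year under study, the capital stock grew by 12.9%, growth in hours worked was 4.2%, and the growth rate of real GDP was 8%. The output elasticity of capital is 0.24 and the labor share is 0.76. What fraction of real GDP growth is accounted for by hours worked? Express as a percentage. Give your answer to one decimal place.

Labor's share = 1 − 0.24 = 0.76.
Hours worked contributed 0.76 × 4.2 = 3.192 pp.
Share of growth = 3.192 / 8 × 100 = 39.9%.

39.9%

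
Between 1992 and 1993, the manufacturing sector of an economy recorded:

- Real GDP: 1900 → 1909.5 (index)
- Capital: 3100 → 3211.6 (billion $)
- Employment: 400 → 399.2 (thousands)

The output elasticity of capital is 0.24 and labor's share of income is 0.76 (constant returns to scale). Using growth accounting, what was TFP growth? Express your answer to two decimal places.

-0.21%

Real GDP growth = (1909.5 − 1900) / 1900 = 0.5%.
Capital growth = (3211.6 − 3100) / 3100 = 3.6%.
Employment growth = (399.2 − 400) / 400 = -0.2%.
Labor's share = 1 − 0.24 = 0.76.
Capital: 0.24 × 3.6 = 0.864 pp.
Employment: 0.76 × (-0.2) = -0.152 pp.
TFP growth = 0.5 − 0.712 = -0.212%.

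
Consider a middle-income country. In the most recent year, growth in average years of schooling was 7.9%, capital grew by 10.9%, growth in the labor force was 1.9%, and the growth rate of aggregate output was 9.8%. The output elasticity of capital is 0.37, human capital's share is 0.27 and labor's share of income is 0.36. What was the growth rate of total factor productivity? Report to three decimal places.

Total factor productivity grew 2.950%.

Labor's share = 1 − 0.37 − 0.27 = 0.36.
Capital: 0.37 × 10.9 = 4.033 pp.
Average years of schooling: 0.27 × 7.9 = 2.133 pp.
The labor force: 0.36 × 1.9 = 0.684 pp.
TFP growth = 9.8 − 6.85 = 2.95%.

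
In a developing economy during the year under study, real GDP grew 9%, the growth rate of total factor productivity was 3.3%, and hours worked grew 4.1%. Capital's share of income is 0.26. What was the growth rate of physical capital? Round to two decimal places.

Labor's share = 1 − 0.26 = 0.74.
gY = gA + 0.74×4.1 + 0.26×g.
0.26×g = 9 − 3.3 − 3.034 = 2.666.
g = 2.666 / 0.26 = 10.2538%.

10.25%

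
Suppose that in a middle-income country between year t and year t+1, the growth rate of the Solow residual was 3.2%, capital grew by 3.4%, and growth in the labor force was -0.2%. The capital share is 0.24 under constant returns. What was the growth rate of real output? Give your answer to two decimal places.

Labor's share = 1 − 0.24 = 0.76.
Capital: 0.24 × 3.4 = 0.816 pp.
The labor force: 0.76 × (-0.2) = -0.152 pp.
Output growth = 3.2 + 0.664 = 3.864%.

3.86%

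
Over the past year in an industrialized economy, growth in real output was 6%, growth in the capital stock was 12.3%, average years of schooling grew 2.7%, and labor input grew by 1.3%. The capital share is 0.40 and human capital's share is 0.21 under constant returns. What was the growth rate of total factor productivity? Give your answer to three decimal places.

Labor's share = 1 − 0.4 − 0.21 = 0.39.
The capital stock: 0.4 × 12.3 = 4.92 pp.
Average years of schooling: 0.21 × 2.7 = 0.567 pp.
Labor input: 0.39 × 1.3 = 0.507 pp.
TFP growth = 6 − 5.994 = 0.006%.

0.006%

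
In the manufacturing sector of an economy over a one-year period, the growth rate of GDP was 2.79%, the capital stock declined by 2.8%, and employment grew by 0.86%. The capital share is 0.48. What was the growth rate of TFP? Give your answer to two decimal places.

Labor's share = 1 − 0.48 = 0.52.
The capital stock: 0.48 × (-2.8) = -1.344 pp.
Employment: 0.52 × 0.86 = 0.4472 pp.
TFP growth = 2.79 + 0.8968 = 3.6868%.

3.69%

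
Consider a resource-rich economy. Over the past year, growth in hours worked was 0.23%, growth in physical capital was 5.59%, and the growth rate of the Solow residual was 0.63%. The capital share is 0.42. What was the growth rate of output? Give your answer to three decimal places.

3.111%

Labor's share = 1 − 0.42 = 0.58.
Physical capital: 0.42 × 5.59 = 2.3478 pp.
Hours worked: 0.58 × 0.23 = 0.1334 pp.
Output growth = 0.63 + 2.4812 = 3.1112%.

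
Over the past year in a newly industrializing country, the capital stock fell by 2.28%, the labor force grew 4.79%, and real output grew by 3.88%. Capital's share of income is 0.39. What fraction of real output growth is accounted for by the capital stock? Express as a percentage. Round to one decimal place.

The capital stock accounted for -22.9% of growth.

The capital stock contributed 0.39 × (-2.28) = -0.8892 pp.
Share of growth = -0.8892 / 3.88 × 100 = -22.918%.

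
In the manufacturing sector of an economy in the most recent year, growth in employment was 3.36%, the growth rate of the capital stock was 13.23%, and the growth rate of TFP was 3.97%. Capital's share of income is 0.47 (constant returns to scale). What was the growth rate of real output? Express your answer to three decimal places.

11.969%

Labor's share = 1 − 0.47 = 0.53.
The capital stock: 0.47 × 13.23 = 6.2181 pp.
Employment: 0.53 × 3.36 = 1.7808 pp.
Output growth = 3.97 + 7.9989 = 11.9689%.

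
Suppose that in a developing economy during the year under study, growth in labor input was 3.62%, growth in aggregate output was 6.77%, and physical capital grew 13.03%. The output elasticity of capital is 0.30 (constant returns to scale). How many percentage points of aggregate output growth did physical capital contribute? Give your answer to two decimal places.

Contribution = share × growth = 0.3 × 13.03 = 3.909 pp.

3.91 percentage points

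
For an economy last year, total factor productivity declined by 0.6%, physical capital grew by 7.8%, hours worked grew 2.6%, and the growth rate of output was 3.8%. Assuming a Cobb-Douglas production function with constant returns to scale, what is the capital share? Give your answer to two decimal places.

gY = gA + α·gK + (1−α)·gL, so gY − gA − gL = α(gK − gL).
3.8 + 0.6 − 2.6 = α × (7.8 − 2.6).
1.8 = 5.2 α, so α = 0.3462.

α = 0.35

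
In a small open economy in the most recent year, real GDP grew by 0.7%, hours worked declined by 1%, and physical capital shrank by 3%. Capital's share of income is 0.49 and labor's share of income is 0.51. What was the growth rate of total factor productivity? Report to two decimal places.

Labor's share = 1 − 0.49 = 0.51.
Physical capital: 0.49 × (-3) = -1.47 pp.
Hours worked: 0.51 × (-1) = -0.51 pp.
TFP growth = 0.7 + 1.98 = 2.68%.

2.68%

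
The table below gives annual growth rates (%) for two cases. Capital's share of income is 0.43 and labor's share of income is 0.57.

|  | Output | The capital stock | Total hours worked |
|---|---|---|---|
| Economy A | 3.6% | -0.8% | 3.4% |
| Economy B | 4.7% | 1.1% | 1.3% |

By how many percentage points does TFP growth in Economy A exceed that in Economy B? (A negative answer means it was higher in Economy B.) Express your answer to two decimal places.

-1.48 percentage points

Labor's share = 1 − 0.43 = 0.57.
Economy A: TFP = 3.6 + 0.344 − 1.938 = 2.006%.
Economy B: TFP = 4.7 − 0.473 − 0.741 = 3.486%.
Difference = 2.006 − (3.486) = -1.48 pp.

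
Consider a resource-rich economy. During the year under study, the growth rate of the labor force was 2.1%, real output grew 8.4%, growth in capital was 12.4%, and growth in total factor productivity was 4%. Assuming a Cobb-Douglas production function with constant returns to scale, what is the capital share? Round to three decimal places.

The capital share is 0.223.

gY = gA + α·gK + (1−α)·gL, so gY − gA − gL = α(gK − gL).
8.4 − 4 − 2.1 = α × (12.4 − 2.1).
2.3 = 10.3 α, so α = 0.2233.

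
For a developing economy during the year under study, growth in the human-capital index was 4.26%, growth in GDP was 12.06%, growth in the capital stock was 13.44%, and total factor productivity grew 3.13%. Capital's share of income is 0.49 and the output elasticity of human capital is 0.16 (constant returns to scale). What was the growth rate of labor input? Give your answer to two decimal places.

4.75%

Labor's share = 1 − 0.49 − 0.16 = 0.35.
gY = gA + 0.49×13.44 + 0.16×4.26 + 0.35×g.
0.35×g = 12.06 − 3.13 − 7.2672 = 1.6628.
g = 1.6628 / 0.35 = 4.7509%.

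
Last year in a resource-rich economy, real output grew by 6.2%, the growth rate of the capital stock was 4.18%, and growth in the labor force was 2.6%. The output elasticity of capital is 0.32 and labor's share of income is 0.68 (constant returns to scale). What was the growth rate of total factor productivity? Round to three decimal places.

Total factor productivity growth was 3.094%.

Labor's share = 1 − 0.32 = 0.68.
The capital stock: 0.32 × 4.18 = 1.3376 pp.
The labor force: 0.68 × 2.6 = 1.768 pp.
TFP growth = 6.2 − 3.1056 = 3.0944%.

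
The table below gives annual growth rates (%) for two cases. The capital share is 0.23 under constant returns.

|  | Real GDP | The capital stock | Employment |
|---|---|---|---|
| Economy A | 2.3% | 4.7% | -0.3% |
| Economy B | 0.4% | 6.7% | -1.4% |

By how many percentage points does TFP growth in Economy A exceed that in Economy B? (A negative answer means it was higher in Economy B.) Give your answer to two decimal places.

1.51 percentage points

Labor's share = 1 − 0.23 = 0.77.
Economy A: TFP = 2.3 − 1.081 + 0.231 = 1.45%.
Economy B: TFP = 0.4 − 1.541 + 1.078 = -0.063%.
Difference = 1.45 − (-0.063) = 1.513 pp.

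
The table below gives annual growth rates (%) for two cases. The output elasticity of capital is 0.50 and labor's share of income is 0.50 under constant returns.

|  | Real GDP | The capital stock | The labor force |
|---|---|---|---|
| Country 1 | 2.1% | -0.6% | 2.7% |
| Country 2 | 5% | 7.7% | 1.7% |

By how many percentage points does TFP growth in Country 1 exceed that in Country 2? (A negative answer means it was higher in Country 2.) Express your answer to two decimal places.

Labor's share = 1 − 0.5 = 0.5.
Country 1: TFP = 2.1 + 0.3 − 1.35 = 1.05%.
Country 2: TFP = 5 − 3.85 − 0.85 = 0.3%.
Difference = 1.05 − (0.3) = 0.75 pp.

0.75 percentage points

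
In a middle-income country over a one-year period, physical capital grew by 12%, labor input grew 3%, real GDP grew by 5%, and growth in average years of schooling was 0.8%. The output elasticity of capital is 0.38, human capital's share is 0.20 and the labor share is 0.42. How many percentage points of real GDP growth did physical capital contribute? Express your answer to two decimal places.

Contribution = share × growth = 0.38 × 12 = 4.56 pp.

4.56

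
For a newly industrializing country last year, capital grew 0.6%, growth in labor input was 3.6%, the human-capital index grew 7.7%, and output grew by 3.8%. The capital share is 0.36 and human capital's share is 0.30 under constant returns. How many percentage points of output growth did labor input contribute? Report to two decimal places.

Labor's share = 1 − 0.36 − 0.3 = 0.34.
Contribution = share × growth = 0.34 × 3.6 = 1.224 pp.

1.22 pp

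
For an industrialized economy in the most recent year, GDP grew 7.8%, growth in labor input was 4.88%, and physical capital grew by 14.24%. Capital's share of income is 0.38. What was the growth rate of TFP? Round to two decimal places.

-0.64%

Labor's share = 1 − 0.38 = 0.62.
Physical capital: 0.38 × 14.24 = 5.4112 pp.
Labor input: 0.62 × 4.88 = 3.0256 pp.
TFP growth = 7.8 − 8.4368 = -0.6368%.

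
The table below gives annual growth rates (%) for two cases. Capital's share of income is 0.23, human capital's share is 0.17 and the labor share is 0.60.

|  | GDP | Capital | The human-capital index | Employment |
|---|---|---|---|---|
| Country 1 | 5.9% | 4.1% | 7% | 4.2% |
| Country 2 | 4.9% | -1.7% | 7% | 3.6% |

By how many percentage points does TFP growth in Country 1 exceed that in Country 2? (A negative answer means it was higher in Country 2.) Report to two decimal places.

-0.69 percentage points

Labor's share = 1 − 0.23 − 0.17 = 0.6.
Country 1: TFP = 5.9 − 0.943 − 1.19 − 2.52 = 1.247%.
Country 2: TFP = 4.9 + 0.391 − 1.19 − 2.16 = 1.941%.
Difference = 1.247 − (1.941) = -0.694 pp.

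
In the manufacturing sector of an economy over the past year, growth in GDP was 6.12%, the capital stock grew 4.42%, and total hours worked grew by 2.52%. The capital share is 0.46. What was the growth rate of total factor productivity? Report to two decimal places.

Labor's share = 1 − 0.46 = 0.54.
The capital stock: 0.46 × 4.42 = 2.0332 pp.
Total hours worked: 0.54 × 2.52 = 1.3608 pp.
TFP growth = 6.12 − 3.394 = 2.726%.

Total factor productivity grew 2.73%.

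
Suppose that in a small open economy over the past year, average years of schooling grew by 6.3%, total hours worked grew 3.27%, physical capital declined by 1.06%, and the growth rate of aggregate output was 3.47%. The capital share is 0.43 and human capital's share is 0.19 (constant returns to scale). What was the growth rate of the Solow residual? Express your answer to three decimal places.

Labor's share = 1 − 0.43 − 0.19 = 0.38.
Physical capital: 0.43 × (-1.06) = -0.4558 pp.
Average years of schooling: 0.19 × 6.3 = 1.197 pp.
Total hours worked: 0.38 × 3.27 = 1.2426 pp.
TFP growth = 3.47 − 1.9838 = 1.4862%.

The Solow residual growth was 1.486%.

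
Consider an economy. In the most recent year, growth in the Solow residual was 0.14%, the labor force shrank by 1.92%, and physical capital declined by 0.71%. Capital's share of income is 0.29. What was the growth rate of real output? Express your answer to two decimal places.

-1.43%

Labor's share = 1 − 0.29 = 0.71.
Physical capital: 0.29 × (-0.71) = -0.2059 pp.
The labor force: 0.71 × (-1.92) = -1.3632 pp.
Output growth = 0.14 + (-1.5691) = -1.4291%.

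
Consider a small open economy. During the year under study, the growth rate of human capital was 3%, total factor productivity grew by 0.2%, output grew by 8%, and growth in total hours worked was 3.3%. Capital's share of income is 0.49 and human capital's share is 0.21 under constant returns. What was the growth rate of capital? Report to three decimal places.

Labor's share = 1 − 0.49 − 0.21 = 0.3.
gY = gA + 0.21×3 + 0.3×3.3 + 0.49×g.
0.49×g = 8 − 0.2 − 1.62 = 6.18.
g = 6.18 / 0.49 = 12.61224%.

12.612%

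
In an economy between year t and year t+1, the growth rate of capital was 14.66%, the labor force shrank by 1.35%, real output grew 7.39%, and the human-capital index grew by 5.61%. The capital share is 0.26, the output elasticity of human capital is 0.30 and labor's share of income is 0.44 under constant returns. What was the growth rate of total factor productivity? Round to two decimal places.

Total factor productivity growth was 2.49%.

Labor's share = 1 − 0.26 − 0.3 = 0.44.
Capital: 0.26 × 14.66 = 3.8116 pp.
The human-capital index: 0.3 × 5.61 = 1.683 pp.
The labor force: 0.44 × (-1.35) = -0.594 pp.
TFP growth = 7.39 − 4.9006 = 2.4894%.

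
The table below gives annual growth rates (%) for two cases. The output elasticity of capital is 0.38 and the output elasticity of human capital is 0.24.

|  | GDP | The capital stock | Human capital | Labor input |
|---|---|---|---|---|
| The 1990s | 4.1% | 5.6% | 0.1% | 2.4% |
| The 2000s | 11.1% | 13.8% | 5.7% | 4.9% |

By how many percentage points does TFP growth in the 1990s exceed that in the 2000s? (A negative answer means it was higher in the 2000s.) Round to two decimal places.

-1.59 percentage points

Labor's share = 1 − 0.38 − 0.24 = 0.38.
The 1990s: TFP = 4.1 − 2.128 − 0.024 − 0.912 = 1.036%.
The 2000s: TFP = 11.1 − 5.244 − 1.368 − 1.862 = 2.626%.
Difference = 1.036 − (2.626) = -1.59 pp.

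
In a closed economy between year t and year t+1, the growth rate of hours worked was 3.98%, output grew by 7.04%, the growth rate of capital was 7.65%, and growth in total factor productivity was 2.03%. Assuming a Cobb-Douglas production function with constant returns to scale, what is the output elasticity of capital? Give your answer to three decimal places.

gY = gA + α·gK + (1−α)·gL, so gY − gA − gL = α(gK − gL).
7.04 − 2.03 − 3.98 = α × (7.65 − 3.98).
1.03 = 3.67 α, so α = 0.28065.

0.281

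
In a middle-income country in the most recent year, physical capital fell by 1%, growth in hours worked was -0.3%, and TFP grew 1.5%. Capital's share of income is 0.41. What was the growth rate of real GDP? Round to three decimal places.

Labor's share = 1 − 0.41 = 0.59.
Physical capital: 0.41 × (-1) = -0.41 pp.
Hours worked: 0.59 × (-0.3) = -0.177 pp.
Output growth = 1.5 + (-0.587) = 0.913%.

0.913%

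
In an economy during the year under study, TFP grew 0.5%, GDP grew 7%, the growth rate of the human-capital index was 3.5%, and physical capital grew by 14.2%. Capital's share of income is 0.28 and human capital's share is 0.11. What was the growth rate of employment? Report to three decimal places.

Employment growth was 3.507%.

Labor's share = 1 − 0.28 − 0.11 = 0.61.
gY = gA + 0.28×14.2 + 0.11×3.5 + 0.61×g.
0.61×g = 7 − 0.5 − 4.361 = 2.139.
g = 2.139 / 0.61 = 3.50656%.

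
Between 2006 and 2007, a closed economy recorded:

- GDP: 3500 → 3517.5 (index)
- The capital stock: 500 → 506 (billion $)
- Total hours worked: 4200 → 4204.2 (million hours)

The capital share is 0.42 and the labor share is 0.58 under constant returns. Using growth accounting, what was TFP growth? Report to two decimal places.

GDP growth = (3517.5 − 3500) / 3500 = 0.5%.
The capital stock growth = (506 − 500) / 500 = 1.2%.
Total hours worked growth = (4204.2 − 4200) / 4200 = 0.1%.
Labor's share = 1 − 0.42 = 0.58.
The capital stock: 0.42 × 1.2 = 0.504 pp.
Total hours worked: 0.58 × 0.1 = 0.058 pp.
TFP growth = 0.5 − 0.562 = -0.062%.

-0.06%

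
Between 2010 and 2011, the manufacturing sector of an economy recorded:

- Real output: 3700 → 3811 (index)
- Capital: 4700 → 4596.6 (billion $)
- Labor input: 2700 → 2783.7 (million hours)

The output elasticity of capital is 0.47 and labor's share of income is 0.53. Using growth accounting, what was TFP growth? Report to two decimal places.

Real output growth = (3811 − 3700) / 3700 = 3%.
Capital growth = (4596.6 − 4700) / 4700 = -2.2%.
Labor input growth = (2783.7 − 2700) / 2700 = 3.1%.
Labor's share = 1 − 0.47 = 0.53.
Capital: 0.47 × (-2.2) = -1.034 pp.
Labor input: 0.53 × 3.1 = 1.643 pp.
TFP growth = 3 − 0.609 = 2.391%.

TFP growth was 2.39%.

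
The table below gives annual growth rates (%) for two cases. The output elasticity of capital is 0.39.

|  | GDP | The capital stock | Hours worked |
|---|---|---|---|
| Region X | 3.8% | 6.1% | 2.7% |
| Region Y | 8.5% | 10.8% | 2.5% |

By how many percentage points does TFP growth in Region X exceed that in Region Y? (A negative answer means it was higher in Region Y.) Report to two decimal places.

Labor's share = 1 − 0.39 = 0.61.
Region X: TFP = 3.8 − 2.379 − 1.647 = -0.226%.
Region Y: TFP = 8.5 − 4.212 − 1.525 = 2.763%.
Difference = -0.226 − (2.763) = -2.989 pp.

-2.99 percentage points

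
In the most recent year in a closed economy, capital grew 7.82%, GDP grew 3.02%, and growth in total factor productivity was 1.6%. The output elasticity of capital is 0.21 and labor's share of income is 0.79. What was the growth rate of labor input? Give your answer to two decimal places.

Labor's share = 1 − 0.21 = 0.79.
gY = gA + 0.21×7.82 + 0.79×g.
0.79×g = 3.02 − 1.6 − 1.6422 = -0.2222.
g = -0.2222 / 0.79 = -0.2813%.

-0.28%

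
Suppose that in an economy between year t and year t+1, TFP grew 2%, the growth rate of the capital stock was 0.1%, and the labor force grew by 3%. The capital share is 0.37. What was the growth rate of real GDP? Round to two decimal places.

3.93%

Labor's share = 1 − 0.37 = 0.63.
The capital stock: 0.37 × 0.1 = 0.037 pp.
The labor force: 0.63 × 3 = 1.89 pp.
Output growth = 2 + 1.927 = 3.927%.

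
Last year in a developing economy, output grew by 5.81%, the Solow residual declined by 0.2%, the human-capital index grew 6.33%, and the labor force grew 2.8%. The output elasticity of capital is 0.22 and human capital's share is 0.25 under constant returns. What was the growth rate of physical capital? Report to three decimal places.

Physical capital growth was 13.380%.

Labor's share = 1 − 0.22 − 0.25 = 0.53.
gY = gA + 0.25×6.33 + 0.53×2.8 + 0.22×g.
0.22×g = 5.81 + 0.2 − 3.0665 = 2.9435.
g = 2.9435 / 0.22 = 13.37955%.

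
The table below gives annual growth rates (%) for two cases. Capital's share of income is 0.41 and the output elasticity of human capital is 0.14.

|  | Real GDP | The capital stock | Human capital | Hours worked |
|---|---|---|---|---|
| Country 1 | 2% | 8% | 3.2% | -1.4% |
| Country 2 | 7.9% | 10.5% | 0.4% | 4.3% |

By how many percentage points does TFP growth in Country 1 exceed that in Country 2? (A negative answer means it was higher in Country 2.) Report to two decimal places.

Labor's share = 1 − 0.41 − 0.14 = 0.45.
Country 1: TFP = 2 − 3.28 − 0.448 + 0.63 = -1.098%.
Country 2: TFP = 7.9 − 4.305 − 0.056 − 1.935 = 1.604%.
Difference = -1.098 − (1.604) = -2.702 pp.

-2.70 percentage points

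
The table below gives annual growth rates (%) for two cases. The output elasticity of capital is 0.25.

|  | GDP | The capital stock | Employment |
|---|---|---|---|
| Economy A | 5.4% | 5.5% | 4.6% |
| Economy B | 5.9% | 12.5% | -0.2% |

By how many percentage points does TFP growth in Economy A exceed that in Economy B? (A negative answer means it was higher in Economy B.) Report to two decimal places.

Labor's share = 1 − 0.25 = 0.75.
Economy A: TFP = 5.4 − 1.375 − 3.45 = 0.575%.
Economy B: TFP = 5.9 − 3.125 + 0.15 = 2.925%.
Difference = 0.575 − (2.925) = -2.35 pp.

-2.35 percentage points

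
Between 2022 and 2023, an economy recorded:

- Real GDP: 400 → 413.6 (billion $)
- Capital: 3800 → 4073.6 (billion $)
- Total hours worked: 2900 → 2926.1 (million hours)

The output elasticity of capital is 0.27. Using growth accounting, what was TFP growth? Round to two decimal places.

TFP growth was 0.80%.

Real GDP growth = (413.6 − 400) / 400 = 3.4%.
Capital growth = (4073.6 − 3800) / 3800 = 7.2%.
Total hours worked growth = (2926.1 − 2900) / 2900 = 0.9%.
Labor's share = 1 − 0.27 = 0.73.
Capital: 0.27 × 7.2 = 1.944 pp.
Total hours worked: 0.73 × 0.9 = 0.657 pp.
TFP growth = 3.4 − 2.601 = 0.799%.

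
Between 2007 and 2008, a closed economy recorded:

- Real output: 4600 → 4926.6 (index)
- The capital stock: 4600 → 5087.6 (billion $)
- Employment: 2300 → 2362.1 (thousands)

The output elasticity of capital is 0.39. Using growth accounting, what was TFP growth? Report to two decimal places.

TFP growth was 1.32%.

Real output growth = (4926.6 − 4600) / 4600 = 7.1%.
The capital stock growth = (5087.6 − 4600) / 4600 = 10.6%.
Employment growth = (2362.1 − 2300) / 2300 = 2.7%.
Labor's share = 1 − 0.39 = 0.61.
The capital stock: 0.39 × 10.6 = 4.134 pp.
Employment: 0.61 × 2.7 = 1.647 pp.
TFP growth = 7.1 − 5.781 = 1.319%.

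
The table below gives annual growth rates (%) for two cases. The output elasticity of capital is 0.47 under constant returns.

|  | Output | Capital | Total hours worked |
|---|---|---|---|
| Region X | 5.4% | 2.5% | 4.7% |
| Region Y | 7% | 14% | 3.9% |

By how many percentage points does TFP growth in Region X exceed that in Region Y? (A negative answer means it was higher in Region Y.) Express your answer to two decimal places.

3.38 percentage points

Labor's share = 1 − 0.47 = 0.53.
Region X: TFP = 5.4 − 1.175 − 2.491 = 1.734%.
Region Y: TFP = 7 − 6.58 − 2.067 = -1.647%.
Difference = 1.734 − (-1.647) = 3.381 pp.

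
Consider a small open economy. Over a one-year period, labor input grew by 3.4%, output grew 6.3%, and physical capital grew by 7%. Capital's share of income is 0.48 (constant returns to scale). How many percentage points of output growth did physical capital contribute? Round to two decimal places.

3.36 percentage points

Contribution = share × growth = 0.48 × 7 = 3.36 pp.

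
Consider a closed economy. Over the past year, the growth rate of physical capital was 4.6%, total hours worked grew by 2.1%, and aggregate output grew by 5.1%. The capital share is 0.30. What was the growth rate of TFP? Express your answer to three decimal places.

Labor's share = 1 − 0.3 = 0.7.
Physical capital: 0.3 × 4.6 = 1.38 pp.
Total hours worked: 0.7 × 2.1 = 1.47 pp.
TFP growth = 5.1 − 2.85 = 2.25%.

TFP growth was 2.250%.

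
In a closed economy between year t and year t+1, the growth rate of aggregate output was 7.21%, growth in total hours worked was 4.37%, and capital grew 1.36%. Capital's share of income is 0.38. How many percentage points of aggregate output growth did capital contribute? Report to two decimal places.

0.52 pp

Contribution = share × growth = 0.38 × 1.36 = 0.5168 pp.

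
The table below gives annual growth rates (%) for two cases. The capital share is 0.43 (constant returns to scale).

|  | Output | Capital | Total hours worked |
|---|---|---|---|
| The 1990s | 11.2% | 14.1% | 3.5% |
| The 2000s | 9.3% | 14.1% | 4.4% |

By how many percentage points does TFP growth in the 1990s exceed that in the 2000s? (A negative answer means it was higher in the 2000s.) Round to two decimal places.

Labor's share = 1 − 0.43 = 0.57.
The 1990s: TFP = 11.2 − 6.063 − 1.995 = 3.142%.
The 2000s: TFP = 9.3 − 6.063 − 2.508 = 0.729%.
Difference = 3.142 − (0.729) = 2.413 pp.

2.41 percentage points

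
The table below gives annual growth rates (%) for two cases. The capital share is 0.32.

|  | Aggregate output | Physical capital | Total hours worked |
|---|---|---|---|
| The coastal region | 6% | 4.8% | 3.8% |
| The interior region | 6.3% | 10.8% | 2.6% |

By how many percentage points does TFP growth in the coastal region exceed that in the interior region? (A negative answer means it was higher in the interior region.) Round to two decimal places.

0.80 percentage points

Labor's share = 1 − 0.32 = 0.68.
The coastal region: TFP = 6 − 1.536 − 2.584 = 1.88%.
The interior region: TFP = 6.3 − 3.456 − 1.768 = 1.076%.
Difference = 1.88 − (1.076) = 0.804 pp.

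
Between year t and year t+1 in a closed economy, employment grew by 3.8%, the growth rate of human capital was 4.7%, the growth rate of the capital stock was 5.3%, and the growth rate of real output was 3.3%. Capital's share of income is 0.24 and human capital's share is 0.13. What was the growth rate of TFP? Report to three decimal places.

-0.977%

Labor's share = 1 − 0.24 − 0.13 = 0.63.
The capital stock: 0.24 × 5.3 = 1.272 pp.
Human capital: 0.13 × 4.7 = 0.611 pp.
Employment: 0.63 × 3.8 = 2.394 pp.
TFP growth = 3.3 − 4.277 = -0.977%.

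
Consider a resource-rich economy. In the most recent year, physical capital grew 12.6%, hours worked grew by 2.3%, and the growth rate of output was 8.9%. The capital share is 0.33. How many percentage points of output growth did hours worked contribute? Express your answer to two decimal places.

1.54

Labor's share = 1 − 0.33 = 0.67.
Contribution = share × growth = 0.67 × 2.3 = 1.541 pp.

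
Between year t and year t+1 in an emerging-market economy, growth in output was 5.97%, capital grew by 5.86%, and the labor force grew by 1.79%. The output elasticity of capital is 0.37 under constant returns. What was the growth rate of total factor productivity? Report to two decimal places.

Total factor productivity grew 2.67%.

Labor's share = 1 − 0.37 = 0.63.
Capital: 0.37 × 5.86 = 2.1682 pp.
The labor force: 0.63 × 1.79 = 1.1277 pp.
TFP growth = 5.97 − 3.2959 = 2.6741%.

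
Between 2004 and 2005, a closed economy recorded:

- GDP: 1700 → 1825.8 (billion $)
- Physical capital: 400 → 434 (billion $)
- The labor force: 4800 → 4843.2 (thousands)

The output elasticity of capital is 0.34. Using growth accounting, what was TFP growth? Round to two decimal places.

GDP growth = (1825.8 − 1700) / 1700 = 7.4%.
Physical capital growth = (434 − 400) / 400 = 8.5%.
The labor force growth = (4843.2 − 4800) / 4800 = 0.9%.
Labor's share = 1 − 0.34 = 0.66.
Physical capital: 0.34 × 8.5 = 2.89 pp.
The labor force: 0.66 × 0.9 = 0.594 pp.
TFP growth = 7.4 − 3.484 = 3.916%.

TFP grew 3.92%.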